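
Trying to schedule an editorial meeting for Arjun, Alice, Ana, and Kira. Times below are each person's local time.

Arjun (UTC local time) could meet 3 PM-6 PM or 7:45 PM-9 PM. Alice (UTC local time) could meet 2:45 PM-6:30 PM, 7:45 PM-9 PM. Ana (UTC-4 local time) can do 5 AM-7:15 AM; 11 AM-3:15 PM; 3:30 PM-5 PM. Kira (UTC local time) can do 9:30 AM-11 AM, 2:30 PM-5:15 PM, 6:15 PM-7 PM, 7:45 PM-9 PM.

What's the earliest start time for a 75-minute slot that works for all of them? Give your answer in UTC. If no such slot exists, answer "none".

15:00

Arjun in UTC: 15:00-18:00, 19:45-21:00.
Alice in UTC: 14:45-18:30, 19:45-21:00.
Ana in UTC: 09:00-11:15, 15:00-19:15, 19:30-21:00 (add 4h to convert from UTC-4).
Kira in UTC: 09:30-11:00, 14:30-17:15, 18:15-19:00, 19:45-21:00.
Arjun ∩ Alice: 15:00-18:00, 19:45-21:00.
Arjun ∩ Alice ∩ Ana: 15:00-18:00, 19:45-21:00.
Arjun ∩ Alice ∩ Ana ∩ Kira: 15:00-17:15, 19:45-21:00.
The first common window of at least 75 minutes is 15:00-17:15, so the earliest start is 15:00.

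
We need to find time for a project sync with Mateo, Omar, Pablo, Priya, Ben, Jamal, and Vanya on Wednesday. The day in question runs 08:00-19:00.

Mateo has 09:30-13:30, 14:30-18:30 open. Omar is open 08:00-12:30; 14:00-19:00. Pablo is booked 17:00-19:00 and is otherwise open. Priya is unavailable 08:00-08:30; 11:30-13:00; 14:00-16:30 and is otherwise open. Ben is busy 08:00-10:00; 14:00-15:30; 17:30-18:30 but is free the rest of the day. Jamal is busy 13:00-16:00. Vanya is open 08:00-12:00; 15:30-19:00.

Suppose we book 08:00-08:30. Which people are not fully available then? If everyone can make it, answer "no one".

Mateo free: 09:30-13:30, 14:30-18:30.
Omar free: 08:00-12:30, 14:00-19:00.
Pablo free: 08:00-17:00 (invert busy blocks within the working day).
Priya free: 08:30-11:30, 13:00-14:00, 16:30-19:00 (invert busy blocks within the working day).
Ben free: 10:00-14:00, 15:30-17:30, 18:30-19:00 (invert busy blocks within the working day).
Jamal free: 08:00-13:00, 16:00-19:00 (invert busy blocks within the working day).
Vanya free: 08:00-12:00, 15:30-19:00.
Mateo: not fully free for 08:00-08:30. Omar: free for 08:00-08:30. Pablo: free for 08:00-08:30. Priya: not fully free for 08:00-08:30. Ben: not fully free for 08:00-08:30. Jamal: free for 08:00-08:30. Vanya: free for 08:00-08:30.

Ben, Mateo, Priya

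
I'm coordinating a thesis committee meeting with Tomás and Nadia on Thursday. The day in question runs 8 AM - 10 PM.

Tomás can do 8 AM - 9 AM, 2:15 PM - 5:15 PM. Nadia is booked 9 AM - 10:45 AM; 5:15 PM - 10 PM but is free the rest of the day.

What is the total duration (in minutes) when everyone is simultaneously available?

240

Tomás free: 08:00-09:00, 14:15-17:15.
Nadia free: 08:00-09:00, 10:45-17:15 (invert busy blocks within the working day).
Tomás ∩ Nadia: 08:00-09:00, 14:15-17:15.
Summing the common windows: 60 + 180 = 240 minutes.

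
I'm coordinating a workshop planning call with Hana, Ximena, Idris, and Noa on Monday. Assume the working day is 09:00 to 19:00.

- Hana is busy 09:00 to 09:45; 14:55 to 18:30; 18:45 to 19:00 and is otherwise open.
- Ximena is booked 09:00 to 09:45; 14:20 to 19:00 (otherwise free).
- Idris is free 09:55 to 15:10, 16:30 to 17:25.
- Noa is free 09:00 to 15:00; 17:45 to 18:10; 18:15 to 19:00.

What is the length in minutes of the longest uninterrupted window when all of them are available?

Hana free: 09:45-14:55, 18:30-18:45 (invert busy blocks within the working day).
Ximena free: 09:45-14:20 (invert busy blocks within the working day).
Idris free: 09:55-15:10, 16:30-17:25.
Noa free: 09:00-15:00, 17:45-18:10, 18:15-19:00.
Hana ∩ Ximena: 09:45-14:20.
Hana ∩ Ximena ∩ Idris: 09:55-14:20.
Hana ∩ Ximena ∩ Idris ∩ Noa: 09:55-14:20.
Those are the intersection windows.
The longest is 09:55-14:20 at 265 minutes.

265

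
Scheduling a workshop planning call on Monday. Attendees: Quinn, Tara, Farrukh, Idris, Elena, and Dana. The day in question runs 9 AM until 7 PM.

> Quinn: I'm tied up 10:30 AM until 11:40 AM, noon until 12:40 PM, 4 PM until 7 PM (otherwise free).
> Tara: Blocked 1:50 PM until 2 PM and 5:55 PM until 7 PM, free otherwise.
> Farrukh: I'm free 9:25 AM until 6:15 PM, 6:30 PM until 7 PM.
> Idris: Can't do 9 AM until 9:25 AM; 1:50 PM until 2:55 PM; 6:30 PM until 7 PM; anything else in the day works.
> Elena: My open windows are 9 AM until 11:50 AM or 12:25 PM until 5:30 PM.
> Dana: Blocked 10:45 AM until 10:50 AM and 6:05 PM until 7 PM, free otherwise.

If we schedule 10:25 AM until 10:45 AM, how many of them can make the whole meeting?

5

Quinn free: 09:00-10:30, 11:40-12:00, 12:40-16:00 (invert busy blocks within the working day).
Tara free: 09:00-13:50, 14:00-17:55 (invert busy blocks within the working day).
Farrukh free: 09:25-18:15, 18:30-19:00.
Idris free: 09:25-13:50, 14:55-18:30 (invert busy blocks within the working day).
Elena free: 09:00-11:50, 12:25-17:30.
Dana free: 09:00-10:45, 10:50-18:05 (invert busy blocks within the working day).
Tara, Farrukh, Idris, Elena, and Dana can make the full 10:25-10:45 slot — that's 5.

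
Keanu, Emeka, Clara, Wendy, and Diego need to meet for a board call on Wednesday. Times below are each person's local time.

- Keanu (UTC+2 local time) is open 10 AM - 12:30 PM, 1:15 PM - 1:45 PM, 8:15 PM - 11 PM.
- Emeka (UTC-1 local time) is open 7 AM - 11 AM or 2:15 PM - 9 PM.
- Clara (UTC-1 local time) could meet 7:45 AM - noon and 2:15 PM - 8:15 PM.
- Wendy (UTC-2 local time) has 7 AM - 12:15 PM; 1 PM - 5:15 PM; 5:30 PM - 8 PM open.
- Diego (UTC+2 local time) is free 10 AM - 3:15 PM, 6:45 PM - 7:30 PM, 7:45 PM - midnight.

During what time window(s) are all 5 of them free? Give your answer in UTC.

Keanu in UTC: 08:00-10:30, 11:15-11:45, 18:15-21:00 (subtract 2h to convert from UTC+2).
Emeka in UTC: 08:00-12:00, 15:15-22:00 (add 1h to convert from UTC-1).
Clara in UTC: 08:45-13:00, 15:15-21:15 (add 1h to convert from UTC-1).
Wendy in UTC: 09:00-14:15, 15:00-19:15, 19:30-22:00 (add 2h to convert from UTC-2).
Diego in UTC: 08:00-13:15, 16:45-17:30, 17:45-22:00 (subtract 2h to convert from UTC+2).
Keanu ∩ Emeka: 08:00-10:30, 11:15-11:45, 18:15-21:00.
Keanu ∩ Emeka ∩ Clara: 08:45-10:30, 11:15-11:45, 18:15-21:00.
Keanu ∩ Emeka ∩ Clara ∩ Wendy: 09:00-10:30, 11:15-11:45, 18:15-19:15, 19:30-21:00.
Keanu ∩ Emeka ∩ Clara ∩ Wendy ∩ Diego: 09:00-10:30, 11:15-11:45, 18:15-19:15, 19:30-21:00.
Those are the intersection windows.

09:00-10:30, 11:15-11:45, 18:15-19:15, 19:30-21:00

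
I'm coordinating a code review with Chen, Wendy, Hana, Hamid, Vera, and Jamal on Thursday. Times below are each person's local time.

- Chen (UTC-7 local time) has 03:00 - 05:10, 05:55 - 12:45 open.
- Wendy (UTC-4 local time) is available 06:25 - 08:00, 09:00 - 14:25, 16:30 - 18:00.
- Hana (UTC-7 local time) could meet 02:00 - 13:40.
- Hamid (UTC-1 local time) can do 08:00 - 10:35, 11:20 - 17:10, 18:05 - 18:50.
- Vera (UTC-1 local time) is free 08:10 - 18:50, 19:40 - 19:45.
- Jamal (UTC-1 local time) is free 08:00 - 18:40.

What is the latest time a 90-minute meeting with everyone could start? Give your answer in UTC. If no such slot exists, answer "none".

16:40

Chen in UTC: 10:00-12:10, 12:55-19:45 (add 7h to convert from UTC-7).
Wendy in UTC: 10:25-12:00, 13:00-18:25, 20:30-22:00 (add 4h to convert from UTC-4).
Hana in UTC: 09:00-20:40 (add 7h to convert from UTC-7).
Hamid in UTC: 09:00-11:35, 12:20-18:10, 19:05-19:50 (add 1h to convert from UTC-1).
Vera in UTC: 09:10-19:50, 20:40-20:45 (add 1h to convert from UTC-1).
Jamal in UTC: 09:00-19:40 (add 1h to convert from UTC-1).
Chen ∩ Wendy: 10:25-12:00, 13:00-18:25.
Chen ∩ Wendy ∩ Hana: 10:25-12:00, 13:00-18:25.
Chen ∩ Wendy ∩ Hana ∩ Hamid: 10:25-11:35, 13:00-18:10.
Chen ∩ Wendy ∩ Hana ∩ Hamid ∩ Vera: 10:25-11:35, 13:00-18:10.
Chen ∩ Wendy ∩ Hana ∩ Hamid ∩ Vera ∩ Jamal: 10:25-11:35, 13:00-18:10.
Those are the intersection windows.
The last common window of at least 90 minutes is 13:00-18:10; a 90-minute meeting can start as late as 16:40 and still end by 18:10.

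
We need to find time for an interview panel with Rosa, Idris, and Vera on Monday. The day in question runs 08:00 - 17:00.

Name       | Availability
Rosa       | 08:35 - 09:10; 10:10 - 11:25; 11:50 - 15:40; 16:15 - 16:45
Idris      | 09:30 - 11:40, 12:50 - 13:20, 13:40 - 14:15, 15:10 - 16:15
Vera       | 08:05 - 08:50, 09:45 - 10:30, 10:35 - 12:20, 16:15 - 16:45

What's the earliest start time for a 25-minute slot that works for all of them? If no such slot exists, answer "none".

Rosa ∩ Idris: 10:10-11:25, 12:50-13:20, 13:40-14:15, 15:10-15:40.
Rosa ∩ Idris ∩ Vera: 10:10-10:30, 10:35-11:25.
The first common window of at least 25 minutes is 10:35-11:25, so the earliest start is 10:35.

10:35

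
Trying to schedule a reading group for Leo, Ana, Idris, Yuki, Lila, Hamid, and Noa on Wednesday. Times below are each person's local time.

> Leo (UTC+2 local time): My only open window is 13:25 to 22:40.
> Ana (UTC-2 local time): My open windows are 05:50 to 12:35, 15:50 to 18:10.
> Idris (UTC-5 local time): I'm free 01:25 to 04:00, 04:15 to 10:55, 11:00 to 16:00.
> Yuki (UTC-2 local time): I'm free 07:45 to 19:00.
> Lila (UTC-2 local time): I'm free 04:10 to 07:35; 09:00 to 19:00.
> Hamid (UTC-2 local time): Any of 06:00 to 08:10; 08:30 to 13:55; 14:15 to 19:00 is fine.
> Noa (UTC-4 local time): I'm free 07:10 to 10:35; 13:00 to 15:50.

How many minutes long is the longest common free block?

190

Leo in UTC: 11:25-20:40 (subtract 2h to convert from UTC+2).
Ana in UTC: 07:50-14:35, 17:50-20:10 (add 2h to convert from UTC-2).
Idris in UTC: 06:25-09:00, 09:15-15:55, 16:00-21:00 (add 5h to convert from UTC-5).
Yuki in UTC: 09:45-21:00 (add 2h to convert from UTC-2).
Lila in UTC: 06:10-09:35, 11:00-21:00 (add 2h to convert from UTC-2).
Hamid in UTC: 08:00-10:10, 10:30-15:55, 16:15-21:00 (add 2h to convert from UTC-2).
Noa in UTC: 11:10-14:35, 17:00-19:50 (add 4h to convert from UTC-4).
Leo ∩ Ana: 11:25-14:35, 17:50-20:10.
Leo ∩ Ana ∩ Idris: 11:25-14:35, 17:50-20:10.
Leo ∩ Ana ∩ Idris ∩ Yuki: 11:25-14:35, 17:50-20:10.
Leo ∩ Ana ∩ Idris ∩ Yuki ∩ Lila: 11:25-14:35, 17:50-20:10.
Leo ∩ Ana ∩ Idris ∩ Yuki ∩ Lila ∩ Hamid: 11:25-14:35, 17:50-20:10.
Leo ∩ Ana ∩ Idris ∩ Yuki ∩ Lila ∩ Hamid ∩ Noa: 11:25-14:35, 17:50-19:50.
So the common availability across everyone is 11:25-14:35, 17:50-19:50.
The longest is 11:25-14:35 at 190 minutes.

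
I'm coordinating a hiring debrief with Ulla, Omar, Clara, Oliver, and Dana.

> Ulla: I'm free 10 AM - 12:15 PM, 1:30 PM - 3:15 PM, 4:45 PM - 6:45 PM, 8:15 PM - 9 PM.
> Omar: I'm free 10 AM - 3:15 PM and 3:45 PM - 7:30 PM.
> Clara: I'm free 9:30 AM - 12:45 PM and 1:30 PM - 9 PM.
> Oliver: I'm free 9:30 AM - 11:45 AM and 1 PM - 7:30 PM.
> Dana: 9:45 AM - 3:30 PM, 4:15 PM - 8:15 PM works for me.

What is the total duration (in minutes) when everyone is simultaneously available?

Ulla ∩ Omar: 10:00-12:15, 13:30-15:15, 16:45-18:45.
Ulla ∩ Omar ∩ Clara: 10:00-12:15, 13:30-15:15, 16:45-18:45.
Ulla ∩ Omar ∩ Clara ∩ Oliver: 10:00-11:45, 13:30-15:15, 16:45-18:45.
Ulla ∩ Omar ∩ Clara ∩ Oliver ∩ Dana: 10:00-11:45, 13:30-15:15, 16:45-18:45.
Summing the common windows: 105 + 105 + 120 = 330 minutes.

330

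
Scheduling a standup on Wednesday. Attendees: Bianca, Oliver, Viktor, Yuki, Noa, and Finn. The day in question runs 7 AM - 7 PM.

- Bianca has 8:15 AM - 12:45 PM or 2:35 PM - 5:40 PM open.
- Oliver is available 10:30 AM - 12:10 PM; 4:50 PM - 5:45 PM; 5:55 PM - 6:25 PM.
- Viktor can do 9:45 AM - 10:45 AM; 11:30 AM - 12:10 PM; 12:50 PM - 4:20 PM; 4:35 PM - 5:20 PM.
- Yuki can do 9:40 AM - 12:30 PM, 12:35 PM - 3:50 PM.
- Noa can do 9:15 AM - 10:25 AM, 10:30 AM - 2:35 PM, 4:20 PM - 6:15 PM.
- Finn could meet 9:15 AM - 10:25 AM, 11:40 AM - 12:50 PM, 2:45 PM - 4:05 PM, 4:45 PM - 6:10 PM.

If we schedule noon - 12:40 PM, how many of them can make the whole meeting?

3

Bianca, Noa, and Finn can make the full 12:00-12:40 slot — that's 3.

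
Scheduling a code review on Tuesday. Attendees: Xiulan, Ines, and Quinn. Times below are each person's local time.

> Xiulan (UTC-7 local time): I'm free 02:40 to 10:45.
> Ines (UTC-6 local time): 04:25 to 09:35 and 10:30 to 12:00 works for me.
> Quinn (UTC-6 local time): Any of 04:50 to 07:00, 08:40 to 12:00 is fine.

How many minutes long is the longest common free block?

130

Xiulan in UTC: 09:40-17:45 (add 7h to convert from UTC-7).
Ines in UTC: 10:25-15:35, 16:30-18:00 (add 6h to convert from UTC-6).
Quinn in UTC: 10:50-13:00, 14:40-18:00 (add 6h to convert from UTC-6).
Xiulan ∩ Ines: 10:25-15:35, 16:30-17:45.
Xiulan ∩ Ines ∩ Quinn: 10:50-13:00, 14:40-15:35, 16:30-17:45.
Those are the intersection windows.
The longest is 10:50-13:00 at 130 minutes.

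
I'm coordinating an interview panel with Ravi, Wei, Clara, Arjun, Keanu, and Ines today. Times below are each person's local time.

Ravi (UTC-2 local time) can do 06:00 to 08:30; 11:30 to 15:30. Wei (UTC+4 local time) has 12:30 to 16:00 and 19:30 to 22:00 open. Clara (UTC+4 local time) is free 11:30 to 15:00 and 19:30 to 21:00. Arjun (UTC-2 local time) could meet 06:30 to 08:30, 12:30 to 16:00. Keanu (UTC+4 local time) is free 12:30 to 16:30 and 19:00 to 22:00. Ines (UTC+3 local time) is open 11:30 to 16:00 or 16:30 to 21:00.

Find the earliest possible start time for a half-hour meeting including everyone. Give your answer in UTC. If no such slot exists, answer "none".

08:30

Ravi in UTC: 08:00-10:30, 13:30-17:30 (add 2h to convert from UTC-2).
Wei in UTC: 08:30-12:00, 15:30-18:00 (subtract 4h to convert from UTC+4).
Clara in UTC: 07:30-11:00, 15:30-17:00 (subtract 4h to convert from UTC+4).
Arjun in UTC: 08:30-10:30, 14:30-18:00 (add 2h to convert from UTC-2).
Keanu in UTC: 08:30-12:30, 15:00-18:00 (subtract 4h to convert from UTC+4).
Ines in UTC: 08:30-13:00, 13:30-18:00 (subtract 3h to convert from UTC+3).
Ravi ∩ Wei: 08:30-10:30, 15:30-17:30.
Ravi ∩ Wei ∩ Clara: 08:30-10:30, 15:30-17:00.
Ravi ∩ Wei ∩ Clara ∩ Arjun: 08:30-10:30, 15:30-17:00.
Ravi ∩ Wei ∩ Clara ∩ Arjun ∩ Keanu: 08:30-10:30, 15:30-17:00.
Ravi ∩ Wei ∩ Clara ∩ Arjun ∩ Keanu ∩ Ines: 08:30-10:30, 15:30-17:00.
The first common window of at least 30 minutes is 08:30-10:30, so the earliest start is 08:30.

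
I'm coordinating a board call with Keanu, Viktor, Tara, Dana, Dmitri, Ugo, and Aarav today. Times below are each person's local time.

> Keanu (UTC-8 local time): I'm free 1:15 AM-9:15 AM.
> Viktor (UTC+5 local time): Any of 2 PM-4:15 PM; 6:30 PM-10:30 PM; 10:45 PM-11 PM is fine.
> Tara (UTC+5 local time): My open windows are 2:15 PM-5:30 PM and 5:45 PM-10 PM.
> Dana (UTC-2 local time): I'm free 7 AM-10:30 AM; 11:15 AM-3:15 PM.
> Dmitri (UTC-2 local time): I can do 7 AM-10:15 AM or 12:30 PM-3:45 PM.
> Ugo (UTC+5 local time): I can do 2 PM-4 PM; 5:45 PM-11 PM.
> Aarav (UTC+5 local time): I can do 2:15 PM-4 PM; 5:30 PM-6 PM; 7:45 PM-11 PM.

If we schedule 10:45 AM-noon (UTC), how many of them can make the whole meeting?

Keanu in UTC: 09:15-17:15 (add 8h to convert from UTC-8).
Viktor in UTC: 09:00-11:15, 13:30-17:30, 17:45-18:00 (subtract 5h to convert from UTC+5).
Tara in UTC: 09:15-12:30, 12:45-17:00 (subtract 5h to convert from UTC+5).
Dana in UTC: 09:00-12:30, 13:15-17:15 (add 2h to convert from UTC-2).
Dmitri in UTC: 09:00-12:15, 14:30-17:45 (add 2h to convert from UTC-2).
Ugo in UTC: 09:00-11:00, 12:45-18:00 (subtract 5h to convert from UTC+5).
Aarav in UTC: 09:15-11:00, 12:30-13:00, 14:45-18:00 (subtract 5h to convert from UTC+5).
Keanu, Tara, Dana, and Dmitri can make the full 10:45-12:00 slot — that's 4.

4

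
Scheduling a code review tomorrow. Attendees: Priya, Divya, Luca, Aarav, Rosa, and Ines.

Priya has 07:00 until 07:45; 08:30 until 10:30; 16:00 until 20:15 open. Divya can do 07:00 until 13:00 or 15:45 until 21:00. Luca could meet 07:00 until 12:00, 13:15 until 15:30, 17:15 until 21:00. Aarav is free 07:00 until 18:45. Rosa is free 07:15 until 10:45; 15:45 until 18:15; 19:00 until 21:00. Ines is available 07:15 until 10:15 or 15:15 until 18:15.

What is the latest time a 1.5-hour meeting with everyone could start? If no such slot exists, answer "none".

08:45

Priya ∩ Divya: 07:00-07:45, 08:30-10:30, 16:00-20:15.
Priya ∩ Divya ∩ Luca: 07:00-07:45, 08:30-10:30, 17:15-20:15.
Priya ∩ Divya ∩ Luca ∩ Aarav: 07:00-07:45, 08:30-10:30, 17:15-18:45.
Priya ∩ Divya ∩ Luca ∩ Aarav ∩ Rosa: 07:15-07:45, 08:30-10:30, 17:15-18:15.
Priya ∩ Divya ∩ Luca ∩ Aarav ∩ Rosa ∩ Ines: 07:15-07:45, 08:30-10:15, 17:15-18:15.
The last common window of at least 90 minutes is 08:30-10:15; a 90-minute meeting can start as late as 08:45 and still end by 10:15.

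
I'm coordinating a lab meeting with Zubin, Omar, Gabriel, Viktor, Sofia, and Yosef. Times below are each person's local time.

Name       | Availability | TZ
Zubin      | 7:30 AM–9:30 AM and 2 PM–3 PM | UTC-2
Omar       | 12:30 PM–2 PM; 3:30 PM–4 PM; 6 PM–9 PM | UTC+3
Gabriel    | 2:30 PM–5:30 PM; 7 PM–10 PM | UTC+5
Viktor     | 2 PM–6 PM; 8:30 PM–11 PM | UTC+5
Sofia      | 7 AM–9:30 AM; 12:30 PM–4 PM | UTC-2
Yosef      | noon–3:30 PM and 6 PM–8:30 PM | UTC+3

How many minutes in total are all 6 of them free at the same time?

Zubin in UTC: 09:30-11:30, 16:00-17:00 (add 2h to convert from UTC-2).
Omar in UTC: 09:30-11:00, 12:30-13:00, 15:00-18:00 (subtract 3h to convert from UTC+3).
Gabriel in UTC: 09:30-12:30, 14:00-17:00 (subtract 5h to convert from UTC+5).
Viktor in UTC: 09:00-13:00, 15:30-18:00 (subtract 5h to convert from UTC+5).
Sofia in UTC: 09:00-11:30, 14:30-18:00 (add 2h to convert from UTC-2).
Yosef in UTC: 09:00-12:30, 15:00-17:30 (subtract 3h to convert from UTC+3).
Zubin ∩ Omar: 09:30-11:00, 16:00-17:00.
Zubin ∩ Omar ∩ Gabriel: 09:30-11:00, 16:00-17:00.
Zubin ∩ Omar ∩ Gabriel ∩ Viktor: 09:30-11:00, 16:00-17:00.
Zubin ∩ Omar ∩ Gabriel ∩ Viktor ∩ Sofia: 09:30-11:00, 16:00-17:00.
Zubin ∩ Omar ∩ Gabriel ∩ Viktor ∩ Sofia ∩ Yosef: 09:30-11:00, 16:00-17:00.
Summing the common windows: 90 + 60 = 150 minutes.

150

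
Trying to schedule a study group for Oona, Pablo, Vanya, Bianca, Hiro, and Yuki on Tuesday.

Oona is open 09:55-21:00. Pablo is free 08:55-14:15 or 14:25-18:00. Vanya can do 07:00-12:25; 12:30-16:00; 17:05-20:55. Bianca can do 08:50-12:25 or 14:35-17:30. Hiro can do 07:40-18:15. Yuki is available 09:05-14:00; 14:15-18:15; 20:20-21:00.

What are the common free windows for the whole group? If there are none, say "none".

09:55-12:25, 14:35-16:00, 17:05-17:30

Oona ∩ Pablo: 09:55-14:15, 14:25-18:00.
Oona ∩ Pablo ∩ Vanya: 09:55-12:25, 12:30-14:15, 14:25-16:00, 17:05-18:00.
Oona ∩ Pablo ∩ Vanya ∩ Bianca: 09:55-12:25, 14:35-16:00, 17:05-17:30.
Oona ∩ Pablo ∩ Vanya ∩ Bianca ∩ Hiro: 09:55-12:25, 14:35-16:00, 17:05-17:30.
Oona ∩ Pablo ∩ Vanya ∩ Bianca ∩ Hiro ∩ Yuki: 09:55-12:25, 14:35-16:00, 17:05-17:30.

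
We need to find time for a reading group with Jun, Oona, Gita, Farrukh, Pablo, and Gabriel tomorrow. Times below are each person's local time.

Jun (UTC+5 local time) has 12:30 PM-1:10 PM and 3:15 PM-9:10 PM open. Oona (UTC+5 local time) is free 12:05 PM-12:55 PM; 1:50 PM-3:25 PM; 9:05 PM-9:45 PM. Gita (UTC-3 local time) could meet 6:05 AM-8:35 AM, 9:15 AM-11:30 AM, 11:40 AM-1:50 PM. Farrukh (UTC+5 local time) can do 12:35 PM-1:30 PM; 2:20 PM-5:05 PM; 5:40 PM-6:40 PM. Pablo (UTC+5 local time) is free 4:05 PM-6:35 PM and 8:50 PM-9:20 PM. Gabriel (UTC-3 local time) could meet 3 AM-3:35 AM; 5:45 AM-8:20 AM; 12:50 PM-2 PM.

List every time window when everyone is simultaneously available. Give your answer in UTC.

Jun in UTC: 07:30-08:10, 10:15-16:10 (subtract 5h to convert from UTC+5).
Oona in UTC: 07:05-07:55, 08:50-10:25, 16:05-16:45 (subtract 5h to convert from UTC+5).
Gita in UTC: 09:05-11:35, 12:15-14:30, 14:40-16:50 (add 3h to convert from UTC-3).
Farrukh in UTC: 07:35-08:30, 09:20-12:05, 12:40-13:40 (subtract 5h to convert from UTC+5).
Pablo in UTC: 11:05-13:35, 15:50-16:20 (subtract 5h to convert from UTC+5).
Gabriel in UTC: 06:00-06:35, 08:45-11:20, 15:50-17:00 (add 3h to convert from UTC-3).
Jun ∩ Oona: 07:30-07:55, 10:15-10:25, 16:05-16:10.
Jun ∩ Oona ∩ Gita: 10:15-10:25, 16:05-16:10.
Jun ∩ Oona ∩ Gita ∩ Farrukh: 10:15-10:25.
Jun ∩ Oona ∩ Gita ∩ Farrukh ∩ Pablo: ∅.
Jun ∩ Oona ∩ Gita ∩ Farrukh ∩ Pablo ∩ Gabriel: ∅.
There is no time when everyone is free.

none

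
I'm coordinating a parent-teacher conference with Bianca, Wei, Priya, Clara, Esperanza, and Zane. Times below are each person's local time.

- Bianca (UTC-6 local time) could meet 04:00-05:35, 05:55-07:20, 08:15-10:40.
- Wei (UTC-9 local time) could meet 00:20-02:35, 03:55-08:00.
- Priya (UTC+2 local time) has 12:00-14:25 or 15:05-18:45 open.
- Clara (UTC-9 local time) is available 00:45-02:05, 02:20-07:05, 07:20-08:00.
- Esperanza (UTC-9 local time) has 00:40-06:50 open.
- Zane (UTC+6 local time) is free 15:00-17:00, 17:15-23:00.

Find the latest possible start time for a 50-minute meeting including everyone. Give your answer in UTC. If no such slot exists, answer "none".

15:00

Bianca in UTC: 10:00-11:35, 11:55-13:20, 14:15-16:40 (add 6h to convert from UTC-6).
Wei in UTC: 09:20-11:35, 12:55-17:00 (add 9h to convert from UTC-9).
Priya in UTC: 10:00-12:25, 13:05-16:45 (subtract 2h to convert from UTC+2).
Clara in UTC: 09:45-11:05, 11:20-16:05, 16:20-17:00 (add 9h to convert from UTC-9).
Esperanza in UTC: 09:40-15:50 (add 9h to convert from UTC-9).
Zane in UTC: 09:00-11:00, 11:15-17:00 (subtract 6h to convert from UTC+6).
Bianca ∩ Wei: 10:00-11:35, 12:55-13:20, 14:15-16:40.
Bianca ∩ Wei ∩ Priya: 10:00-11:35, 13:05-13:20, 14:15-16:40.
Bianca ∩ Wei ∩ Priya ∩ Clara: 10:00-11:05, 11:20-11:35, 13:05-13:20, 14:15-16:05, 16:20-16:40.
Bianca ∩ Wei ∩ Priya ∩ Clara ∩ Esperanza: 10:00-11:05, 11:20-11:35, 13:05-13:20, 14:15-15:50.
Bianca ∩ Wei ∩ Priya ∩ Clara ∩ Esperanza ∩ Zane: 10:00-11:00, 11:20-11:35, 13:05-13:20, 14:15-15:50.
Those are the intersection windows.
The last common window of at least 50 minutes is 14:15-15:50; a 50-minute meeting can start as late as 15:00 and still end by 15:50.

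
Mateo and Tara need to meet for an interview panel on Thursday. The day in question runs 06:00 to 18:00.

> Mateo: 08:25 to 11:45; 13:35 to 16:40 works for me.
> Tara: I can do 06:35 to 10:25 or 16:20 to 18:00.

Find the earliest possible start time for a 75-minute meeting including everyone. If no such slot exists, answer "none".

08:25

Mateo ∩ Tara: 08:25-10:25, 16:20-16:40.
So the common availability across everyone is 08:25-10:25, 16:20-16:40.
The first common window of at least 75 minutes is 08:25-10:25, so the earliest start is 08:25.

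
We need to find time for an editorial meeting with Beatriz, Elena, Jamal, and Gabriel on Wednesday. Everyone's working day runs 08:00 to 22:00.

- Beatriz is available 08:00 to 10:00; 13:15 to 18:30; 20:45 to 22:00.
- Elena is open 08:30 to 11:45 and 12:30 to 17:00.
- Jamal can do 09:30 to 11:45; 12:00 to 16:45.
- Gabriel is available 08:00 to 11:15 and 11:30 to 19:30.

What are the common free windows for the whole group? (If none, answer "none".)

Beatriz ∩ Elena: 08:30-10:00, 13:15-17:00.
Beatriz ∩ Elena ∩ Jamal: 09:30-10:00, 13:15-16:45.
Beatriz ∩ Elena ∩ Jamal ∩ Gabriel: 09:30-10:00, 13:15-16:45.
Those are the intersection windows.

09:30-10:00, 13:15-16:45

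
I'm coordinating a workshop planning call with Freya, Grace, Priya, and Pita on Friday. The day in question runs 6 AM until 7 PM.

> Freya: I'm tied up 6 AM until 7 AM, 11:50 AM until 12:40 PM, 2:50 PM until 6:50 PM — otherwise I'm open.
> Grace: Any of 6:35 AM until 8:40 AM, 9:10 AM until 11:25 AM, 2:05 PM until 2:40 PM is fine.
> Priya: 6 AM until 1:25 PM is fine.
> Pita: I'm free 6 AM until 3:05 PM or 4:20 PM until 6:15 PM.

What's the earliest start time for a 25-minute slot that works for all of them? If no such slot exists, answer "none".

07:00

Freya free: 07:00-11:50, 12:40-14:50, 18:50-19:00 (invert busy blocks within the working day).
Grace free: 06:35-08:40, 09:10-11:25, 14:05-14:40.
Priya free: 06:00-13:25.
Pita free: 06:00-15:05, 16:20-18:15.
Freya ∩ Grace: 07:00-08:40, 09:10-11:25, 14:05-14:40.
Freya ∩ Grace ∩ Priya: 07:00-08:40, 09:10-11:25.
Freya ∩ Grace ∩ Priya ∩ Pita: 07:00-08:40, 09:10-11:25.
So the common availability across everyone is 07:00-08:40, 09:10-11:25.
The first common window of at least 25 minutes is 07:00-08:40, so the earliest start is 07:00.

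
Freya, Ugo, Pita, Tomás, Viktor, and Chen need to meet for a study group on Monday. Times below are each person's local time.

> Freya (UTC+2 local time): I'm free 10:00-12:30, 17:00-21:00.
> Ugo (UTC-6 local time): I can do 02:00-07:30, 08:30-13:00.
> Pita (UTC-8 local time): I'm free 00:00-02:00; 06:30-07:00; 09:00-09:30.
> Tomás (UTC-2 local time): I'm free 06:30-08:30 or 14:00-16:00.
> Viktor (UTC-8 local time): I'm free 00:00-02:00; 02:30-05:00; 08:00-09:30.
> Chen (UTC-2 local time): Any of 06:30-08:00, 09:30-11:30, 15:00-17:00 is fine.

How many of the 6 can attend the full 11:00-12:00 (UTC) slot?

Freya in UTC: 08:00-10:30, 15:00-19:00 (subtract 2h to convert from UTC+2).
Ugo in UTC: 08:00-13:30, 14:30-19:00 (add 6h to convert from UTC-6).
Pita in UTC: 08:00-10:00, 14:30-15:00, 17:00-17:30 (add 8h to convert from UTC-8).
Tomás in UTC: 08:30-10:30, 16:00-18:00 (add 2h to convert from UTC-2).
Viktor in UTC: 08:00-10:00, 10:30-13:00, 16:00-17:30 (add 8h to convert from UTC-8).
Chen in UTC: 08:30-10:00, 11:30-13:30, 17:00-19:00 (add 2h to convert from UTC-2).
Ugo and Viktor can make the full 11:00-12:00 slot — that's 2.

2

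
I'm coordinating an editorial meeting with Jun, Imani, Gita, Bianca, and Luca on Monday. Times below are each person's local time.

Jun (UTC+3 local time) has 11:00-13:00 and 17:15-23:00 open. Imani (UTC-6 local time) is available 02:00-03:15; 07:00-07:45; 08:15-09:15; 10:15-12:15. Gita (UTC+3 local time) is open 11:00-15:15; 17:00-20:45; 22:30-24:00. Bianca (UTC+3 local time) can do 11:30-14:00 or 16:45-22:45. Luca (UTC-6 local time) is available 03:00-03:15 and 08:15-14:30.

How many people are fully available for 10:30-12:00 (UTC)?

1

Jun in UTC: 08:00-10:00, 14:15-20:00 (subtract 3h to convert from UTC+3).
Imani in UTC: 08:00-09:15, 13:00-13:45, 14:15-15:15, 16:15-18:15 (add 6h to convert from UTC-6).
Gita in UTC: 08:00-12:15, 14:00-17:45, 19:30-21:00 (subtract 3h to convert from UTC+3).
Bianca in UTC: 08:30-11:00, 13:45-19:45 (subtract 3h to convert from UTC+3).
Luca in UTC: 09:00-09:15, 14:15-20:30 (add 6h to convert from UTC-6).
Gita can make the full 10:30-12:00 slot — that's 1.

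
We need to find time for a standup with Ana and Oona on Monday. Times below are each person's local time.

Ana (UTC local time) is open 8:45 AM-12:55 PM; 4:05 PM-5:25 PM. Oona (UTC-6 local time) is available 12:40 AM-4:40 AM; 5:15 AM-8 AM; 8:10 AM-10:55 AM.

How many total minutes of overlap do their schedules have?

Ana in UTC: 08:45-12:55, 16:05-17:25.
Oona in UTC: 06:40-10:40, 11:15-14:00, 14:10-16:55 (add 6h to convert from UTC-6).
Ana ∩ Oona: 08:45-10:40, 11:15-12:55, 16:05-16:55.
Summing the common windows: 115 + 100 + 50 = 265 minutes.

265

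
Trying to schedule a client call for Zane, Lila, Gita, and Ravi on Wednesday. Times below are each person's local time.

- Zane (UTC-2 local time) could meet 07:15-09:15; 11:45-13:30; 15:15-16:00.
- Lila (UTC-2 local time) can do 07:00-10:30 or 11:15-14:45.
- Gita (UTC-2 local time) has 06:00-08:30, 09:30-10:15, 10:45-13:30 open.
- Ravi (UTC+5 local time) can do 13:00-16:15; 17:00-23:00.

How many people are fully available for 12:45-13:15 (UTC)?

2

Zane in UTC: 09:15-11:15, 13:45-15:30, 17:15-18:00 (add 2h to convert from UTC-2).
Lila in UTC: 09:00-12:30, 13:15-16:45 (add 2h to convert from UTC-2).
Gita in UTC: 08:00-10:30, 11:30-12:15, 12:45-15:30 (add 2h to convert from UTC-2).
Ravi in UTC: 08:00-11:15, 12:00-18:00 (subtract 5h to convert from UTC+5).
Gita and Ravi can make the full 12:45-13:15 slot — that's 2.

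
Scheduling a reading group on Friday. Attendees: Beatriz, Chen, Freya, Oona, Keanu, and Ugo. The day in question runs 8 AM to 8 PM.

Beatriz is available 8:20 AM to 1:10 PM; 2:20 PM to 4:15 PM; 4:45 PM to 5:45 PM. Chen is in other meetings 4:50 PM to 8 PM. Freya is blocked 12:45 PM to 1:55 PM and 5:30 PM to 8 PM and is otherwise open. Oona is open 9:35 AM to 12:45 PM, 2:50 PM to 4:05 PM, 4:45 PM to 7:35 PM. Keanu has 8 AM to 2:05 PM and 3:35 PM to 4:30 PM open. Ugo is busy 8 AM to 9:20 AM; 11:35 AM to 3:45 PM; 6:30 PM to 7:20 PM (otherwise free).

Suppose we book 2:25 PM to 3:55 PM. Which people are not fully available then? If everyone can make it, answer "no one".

Keanu, Oona, Ugo

Beatriz free: 08:20-13:10, 14:20-16:15, 16:45-17:45.
Chen free: 08:00-16:50 (invert busy blocks within the working day).
Freya free: 08:00-12:45, 13:55-17:30 (invert busy blocks within the working day).
Oona free: 09:35-12:45, 14:50-16:05, 16:45-19:35.
Keanu free: 08:00-14:05, 15:35-16:30.
Ugo free: 09:20-11:35, 15:45-18:30, 19:20-20:00 (invert busy blocks within the working day).
Beatriz: free for 14:25-15:55. Chen: free for 14:25-15:55. Freya: free for 14:25-15:55. Oona: not fully free for 14:25-15:55. Keanu: not fully free for 14:25-15:55. Ugo: not fully free for 14:25-15:55.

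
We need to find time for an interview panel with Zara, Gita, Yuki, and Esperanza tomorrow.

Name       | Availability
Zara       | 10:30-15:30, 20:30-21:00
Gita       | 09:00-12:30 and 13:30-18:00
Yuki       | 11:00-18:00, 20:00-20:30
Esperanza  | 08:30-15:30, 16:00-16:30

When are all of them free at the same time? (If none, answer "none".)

Zara ∩ Gita: 10:30-12:30, 13:30-15:30.
Zara ∩ Gita ∩ Yuki: 11:00-12:30, 13:30-15:30.
Zara ∩ Gita ∩ Yuki ∩ Esperanza: 11:00-12:30, 13:30-15:30.
So the common availability across everyone is 11:00-12:30, 13:30-15:30.

11:00-12:30, 13:30-15:30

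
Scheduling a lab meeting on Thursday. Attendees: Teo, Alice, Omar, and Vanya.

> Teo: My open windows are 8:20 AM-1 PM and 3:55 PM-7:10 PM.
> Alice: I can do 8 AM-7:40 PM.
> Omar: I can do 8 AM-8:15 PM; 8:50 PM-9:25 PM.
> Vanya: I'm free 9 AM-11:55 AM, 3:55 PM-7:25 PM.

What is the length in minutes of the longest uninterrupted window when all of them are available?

Teo ∩ Alice: 08:20-13:00, 15:55-19:10.
Teo ∩ Alice ∩ Omar: 08:20-13:00, 15:55-19:10.
Teo ∩ Alice ∩ Omar ∩ Vanya: 09:00-11:55, 15:55-19:10.
Those are the intersection windows.
The longest is 15:55-19:10 at 195 minutes.

195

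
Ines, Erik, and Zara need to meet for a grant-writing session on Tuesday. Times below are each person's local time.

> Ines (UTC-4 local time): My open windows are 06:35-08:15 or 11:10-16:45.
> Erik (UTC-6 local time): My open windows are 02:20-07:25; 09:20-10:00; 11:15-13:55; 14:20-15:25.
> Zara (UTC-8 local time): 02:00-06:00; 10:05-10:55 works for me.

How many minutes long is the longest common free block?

100

Ines in UTC: 10:35-12:15, 15:10-20:45 (add 4h to convert from UTC-4).
Erik in UTC: 08:20-13:25, 15:20-16:00, 17:15-19:55, 20:20-21:25 (add 6h to convert from UTC-6).
Zara in UTC: 10:00-14:00, 18:05-18:55 (add 8h to convert from UTC-8).
Ines ∩ Erik: 10:35-12:15, 15:20-16:00, 17:15-19:55, 20:20-20:45.
Ines ∩ Erik ∩ Zara: 10:35-12:15, 18:05-18:55.
So the common availability across everyone is 10:35-12:15, 18:05-18:55.
The longest is 10:35-12:15 at 100 minutes.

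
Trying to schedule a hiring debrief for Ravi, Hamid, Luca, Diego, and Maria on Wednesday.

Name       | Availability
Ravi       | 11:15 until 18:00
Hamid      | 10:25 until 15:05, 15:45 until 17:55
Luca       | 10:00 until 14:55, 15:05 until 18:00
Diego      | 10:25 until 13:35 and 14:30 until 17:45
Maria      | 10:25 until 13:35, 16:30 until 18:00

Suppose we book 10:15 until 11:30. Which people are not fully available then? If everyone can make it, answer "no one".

Diego, Hamid, Maria, Ravi

Ravi: not fully free for 10:15-11:30. Hamid: not fully free for 10:15-11:30. Luca: free for 10:15-11:30. Diego: not fully free for 10:15-11:30. Maria: not fully free for 10:15-11:30.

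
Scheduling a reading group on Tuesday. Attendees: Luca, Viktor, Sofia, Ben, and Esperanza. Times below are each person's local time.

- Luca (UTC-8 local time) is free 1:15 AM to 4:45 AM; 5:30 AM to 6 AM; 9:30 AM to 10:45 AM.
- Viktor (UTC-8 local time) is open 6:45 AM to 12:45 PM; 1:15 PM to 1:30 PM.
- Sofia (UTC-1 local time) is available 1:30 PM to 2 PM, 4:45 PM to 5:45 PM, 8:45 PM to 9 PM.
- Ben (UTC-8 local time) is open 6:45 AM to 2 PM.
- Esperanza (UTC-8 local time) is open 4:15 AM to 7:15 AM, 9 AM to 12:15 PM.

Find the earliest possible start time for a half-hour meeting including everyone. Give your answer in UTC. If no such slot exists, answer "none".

17:45

Luca in UTC: 09:15-12:45, 13:30-14:00, 17:30-18:45 (add 8h to convert from UTC-8).
Viktor in UTC: 14:45-20:45, 21:15-21:30 (add 8h to convert from UTC-8).
Sofia in UTC: 14:30-15:00, 17:45-18:45, 21:45-22:00 (add 1h to convert from UTC-1).
Ben in UTC: 14:45-22:00 (add 8h to convert from UTC-8).
Esperanza in UTC: 12:15-15:15, 17:00-20:15 (add 8h to convert from UTC-8).
Luca ∩ Viktor: 17:30-18:45.
Luca ∩ Viktor ∩ Sofia: 17:45-18:45.
Luca ∩ Viktor ∩ Sofia ∩ Ben: 17:45-18:45.
Luca ∩ Viktor ∩ Sofia ∩ Ben ∩ Esperanza: 17:45-18:45.
The first common window of at least 30 minutes is 17:45-18:45, so the earliest start is 17:45.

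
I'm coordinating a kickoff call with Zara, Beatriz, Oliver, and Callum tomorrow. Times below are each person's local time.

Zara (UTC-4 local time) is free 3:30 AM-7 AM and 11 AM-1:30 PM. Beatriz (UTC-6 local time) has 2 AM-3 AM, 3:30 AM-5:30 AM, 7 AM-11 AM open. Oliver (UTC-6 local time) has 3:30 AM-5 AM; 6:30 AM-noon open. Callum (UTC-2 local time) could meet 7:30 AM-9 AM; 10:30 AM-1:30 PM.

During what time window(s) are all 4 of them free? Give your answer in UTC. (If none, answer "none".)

09:30-11:00, 15:00-15:30

Zara in UTC: 07:30-11:00, 15:00-17:30 (add 4h to convert from UTC-4).
Beatriz in UTC: 08:00-09:00, 09:30-11:30, 13:00-17:00 (add 6h to convert from UTC-6).
Oliver in UTC: 09:30-11:00, 12:30-18:00 (add 6h to convert from UTC-6).
Callum in UTC: 09:30-11:00, 12:30-15:30 (add 2h to convert from UTC-2).
Zara ∩ Beatriz: 08:00-09:00, 09:30-11:00, 15:00-17:00.
Zara ∩ Beatriz ∩ Oliver: 09:30-11:00, 15:00-17:00.
Zara ∩ Beatriz ∩ Oliver ∩ Callum: 09:30-11:00, 15:00-15:30.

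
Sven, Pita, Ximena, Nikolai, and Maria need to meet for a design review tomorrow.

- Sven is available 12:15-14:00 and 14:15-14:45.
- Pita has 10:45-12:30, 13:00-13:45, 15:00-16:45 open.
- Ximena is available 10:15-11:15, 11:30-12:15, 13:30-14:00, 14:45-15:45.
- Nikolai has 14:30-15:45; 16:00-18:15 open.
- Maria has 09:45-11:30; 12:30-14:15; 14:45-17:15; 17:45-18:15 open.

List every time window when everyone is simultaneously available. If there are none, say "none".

none

Sven ∩ Pita: 12:15-12:30, 13:00-13:45.
Sven ∩ Pita ∩ Ximena: 13:30-13:45.
Sven ∩ Pita ∩ Ximena ∩ Nikolai: ∅.
Sven ∩ Pita ∩ Ximena ∩ Nikolai ∩ Maria: ∅.
There is no time when everyone is free.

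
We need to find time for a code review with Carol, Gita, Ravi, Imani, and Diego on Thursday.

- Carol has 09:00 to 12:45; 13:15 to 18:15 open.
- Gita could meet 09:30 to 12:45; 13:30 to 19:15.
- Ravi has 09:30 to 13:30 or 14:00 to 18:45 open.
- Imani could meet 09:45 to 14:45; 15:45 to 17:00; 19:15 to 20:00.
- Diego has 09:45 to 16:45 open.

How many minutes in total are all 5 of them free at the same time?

285

Carol ∩ Gita: 09:30-12:45, 13:30-18:15.
Carol ∩ Gita ∩ Ravi: 09:30-12:45, 14:00-18:15.
Carol ∩ Gita ∩ Ravi ∩ Imani: 09:45-12:45, 14:00-14:45, 15:45-17:00.
Carol ∩ Gita ∩ Ravi ∩ Imani ∩ Diego: 09:45-12:45, 14:00-14:45, 15:45-16:45.
So the common availability across everyone is 09:45-12:45, 14:00-14:45, 15:45-16:45.
Summing the common windows: 180 + 45 + 60 = 285 minutes.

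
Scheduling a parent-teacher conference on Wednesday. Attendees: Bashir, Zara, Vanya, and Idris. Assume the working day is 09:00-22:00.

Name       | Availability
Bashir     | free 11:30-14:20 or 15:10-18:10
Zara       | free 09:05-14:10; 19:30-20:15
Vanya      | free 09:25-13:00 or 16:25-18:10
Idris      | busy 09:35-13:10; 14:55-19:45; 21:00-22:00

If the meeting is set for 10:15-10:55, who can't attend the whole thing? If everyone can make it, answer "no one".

Bashir free: 11:30-14:20, 15:10-18:10.
Zara free: 09:05-14:10, 19:30-20:15.
Vanya free: 09:25-13:00, 16:25-18:10.
Idris free: 09:00-09:35, 13:10-14:55, 19:45-21:00 (invert busy blocks within the working day).
Bashir: not fully free for 10:15-10:55. Zara: free for 10:15-10:55. Vanya: free for 10:15-10:55. Idris: not fully free for 10:15-10:55.

Bashir, Idris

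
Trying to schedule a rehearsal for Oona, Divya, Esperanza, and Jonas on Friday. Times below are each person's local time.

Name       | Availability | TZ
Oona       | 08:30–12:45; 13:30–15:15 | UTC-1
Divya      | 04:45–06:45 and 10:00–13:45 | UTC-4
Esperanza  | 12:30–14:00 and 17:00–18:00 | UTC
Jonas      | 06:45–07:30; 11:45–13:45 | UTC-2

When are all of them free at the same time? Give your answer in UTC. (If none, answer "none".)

none

Oona in UTC: 09:30-13:45, 14:30-16:15 (add 1h to convert from UTC-1).
Divya in UTC: 08:45-10:45, 14:00-17:45 (add 4h to convert from UTC-4).
Esperanza in UTC: 12:30-14:00, 17:00-18:00.
Jonas in UTC: 08:45-09:30, 13:45-15:45 (add 2h to convert from UTC-2).
Oona ∩ Divya: 09:30-10:45, 14:30-16:15.
Oona ∩ Divya ∩ Esperanza: ∅.
Oona ∩ Divya ∩ Esperanza ∩ Jonas: ∅.
There is no time when everyone is free.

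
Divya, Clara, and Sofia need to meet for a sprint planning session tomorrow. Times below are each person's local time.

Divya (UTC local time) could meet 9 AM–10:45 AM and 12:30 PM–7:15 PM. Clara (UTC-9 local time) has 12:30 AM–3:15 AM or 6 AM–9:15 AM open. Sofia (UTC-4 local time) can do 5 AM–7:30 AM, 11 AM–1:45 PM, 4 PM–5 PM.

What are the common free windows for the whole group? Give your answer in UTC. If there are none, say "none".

Divya in UTC: 09:00-10:45, 12:30-19:15.
Clara in UTC: 09:30-12:15, 15:00-18:15 (add 9h to convert from UTC-9).
Sofia in UTC: 09:00-11:30, 15:00-17:45, 20:00-21:00 (add 4h to convert from UTC-4).
Divya ∩ Clara: 09:30-10:45, 15:00-18:15.
Divya ∩ Clara ∩ Sofia: 09:30-10:45, 15:00-17:45.

09:30-10:45, 15:00-17:45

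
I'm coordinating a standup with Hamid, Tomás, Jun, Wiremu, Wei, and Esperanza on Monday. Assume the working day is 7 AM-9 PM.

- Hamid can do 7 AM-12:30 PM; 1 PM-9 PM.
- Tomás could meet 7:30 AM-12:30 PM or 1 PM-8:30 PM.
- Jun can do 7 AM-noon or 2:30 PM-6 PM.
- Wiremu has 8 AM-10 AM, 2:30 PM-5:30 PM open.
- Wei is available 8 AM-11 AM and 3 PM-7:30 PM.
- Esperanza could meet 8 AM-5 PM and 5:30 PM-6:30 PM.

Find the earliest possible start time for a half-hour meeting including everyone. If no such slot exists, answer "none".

08:00

Hamid ∩ Tomás: 07:30-12:30, 13:00-20:30.
Hamid ∩ Tomás ∩ Jun: 07:30-12:00, 14:30-18:00.
Hamid ∩ Tomás ∩ Jun ∩ Wiremu: 08:00-10:00, 14:30-17:30.
Hamid ∩ Tomás ∩ Jun ∩ Wiremu ∩ Wei: 08:00-10:00, 15:00-17:30.
Hamid ∩ Tomás ∩ Jun ∩ Wiremu ∩ Wei ∩ Esperanza: 08:00-10:00, 15:00-17:00.
The first common window of at least 30 minutes is 08:00-10:00, so the earliest start is 08:00.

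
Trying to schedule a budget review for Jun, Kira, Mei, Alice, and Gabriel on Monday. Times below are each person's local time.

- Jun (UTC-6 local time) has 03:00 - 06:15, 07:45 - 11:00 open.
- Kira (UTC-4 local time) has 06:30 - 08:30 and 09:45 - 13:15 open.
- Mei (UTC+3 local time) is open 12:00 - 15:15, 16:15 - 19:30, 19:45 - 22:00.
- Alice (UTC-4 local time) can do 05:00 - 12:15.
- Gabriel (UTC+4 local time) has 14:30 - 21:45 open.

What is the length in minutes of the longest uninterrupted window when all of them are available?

Jun in UTC: 09:00-12:15, 13:45-17:00 (add 6h to convert from UTC-6).
Kira in UTC: 10:30-12:30, 13:45-17:15 (add 4h to convert from UTC-4).
Mei in UTC: 09:00-12:15, 13:15-16:30, 16:45-19:00 (subtract 3h to convert from UTC+3).
Alice in UTC: 09:00-16:15 (add 4h to convert from UTC-4).
Gabriel in UTC: 10:30-17:45 (subtract 4h to convert from UTC+4).
Jun ∩ Kira: 10:30-12:15, 13:45-17:00.
Jun ∩ Kira ∩ Mei: 10:30-12:15, 13:45-16:30, 16:45-17:00.
Jun ∩ Kira ∩ Mei ∩ Alice: 10:30-12:15, 13:45-16:15.
Jun ∩ Kira ∩ Mei ∩ Alice ∩ Gabriel: 10:30-12:15, 13:45-16:15.
Those are the intersection windows.
The longest is 13:45-16:15 at 150 minutes.

150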